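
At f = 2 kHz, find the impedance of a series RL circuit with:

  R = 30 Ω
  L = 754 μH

Step 1 — Angular frequency: ω = 2π·f = 2π·2000 = 1.257e+04 rad/s.
Step 2 — Component impedances:
  R: Z = R = 30 Ω
  L: Z = jωL = j·1.257e+04·0.000754 = 0 + j9.475 Ω
Step 3 — Series combination: Z_total = R + L = 30 + j9.475 Ω = 31.46∠17.5° Ω.

Z = 30 + j9.475 Ω = 31.46∠17.5° Ω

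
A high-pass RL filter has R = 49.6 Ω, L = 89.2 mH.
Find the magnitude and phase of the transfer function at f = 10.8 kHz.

Step 1 — Angular frequency: ω = 2π·1.08e+04 = 6.786e+04 rad/s.
Step 2 — Transfer function: H(jω) = jωL/(R + jωL).
Step 3 — Numerator jωL = j·6053; denominator R + jωL = 49.6 + j6053.
Step 4 — H = 0.9999 + j0.008194.
Step 5 — Magnitude: |H| = 1 (-0.0 dB); phase: φ = 0.5°.

|H| = 1 (-0.0 dB), φ = 0.5°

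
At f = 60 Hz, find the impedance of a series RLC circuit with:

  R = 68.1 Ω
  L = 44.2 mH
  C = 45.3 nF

Step 1 — Angular frequency: ω = 2π·f = 2π·60 = 377 rad/s.
Step 2 — Component impedances:
  R: Z = R = 68.1 Ω
  L: Z = jωL = j·377·0.0442 = 0 + j16.66 Ω
  C: Z = 1/(jωC) = -j/(ω·C) = 0 - j5.856e+04 Ω
Step 3 — Series combination: Z_total = R + L + C = 68.1 - j5.854e+04 Ω = 5.854e+04∠-89.9° Ω.

Z = 68.1 - j5.854e+04 Ω = 5.854e+04∠-89.9° Ω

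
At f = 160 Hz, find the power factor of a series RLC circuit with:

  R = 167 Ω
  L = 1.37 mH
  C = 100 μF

Step 1 — Angular frequency: ω = 2π·f = 2π·160 = 1005 rad/s.
Step 2 — Component impedances:
  R: Z = R = 167 Ω
  L: Z = jωL = j·1005·0.00137 = 0 + j1.377 Ω
  C: Z = 1/(jωC) = -j/(ω·C) = 0 - j9.947 Ω
Step 3 — Series combination: Z_total = R + L + C = 167 - j8.57 Ω = 167.2∠-2.9° Ω.
Step 4 — Power factor: PF = cos(φ) = Re(Z)/|Z| = 167/167.22 = 0.9987.
Step 5 — Type: Im(Z) = -8.57 ⇒ leading (phase φ = -2.9°).

PF = 0.9987 (leading, φ = -2.9°)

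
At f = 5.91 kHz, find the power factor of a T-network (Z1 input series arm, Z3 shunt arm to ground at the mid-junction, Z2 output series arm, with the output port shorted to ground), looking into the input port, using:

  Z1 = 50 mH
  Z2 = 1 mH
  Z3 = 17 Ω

Step 1 — Angular frequency: ω = 2π·f = 2π·5910 = 3.713e+04 rad/s.
Step 2 — Component impedances:
  Z1: Z = jωL = j·3.713e+04·0.05 = 0 + j1857 Ω
  Z2: Z = jωL = j·3.713e+04·0.001 = 0 + j37.13 Ω
  Z3: Z = R = 17 Ω
Step 3 — With the output port shorted to ground, the output series arm Z2 runs from the junction to ground; the shunt arm Z3 also runs from the junction to ground. They appear in parallel: Z3 || Z2 = 14.05 + j6.434 Ω.
Step 4 — Series with input arm Z1: Z_in = Z1 + (Z3 || Z2) = 14.05 + j1863 Ω = 1863∠89.6° Ω.
Step 5 — Power factor: PF = cos(φ) = Re(Z)/|Z| = 14.054/1863.2 = 0.007543.
Step 6 — Type: Im(Z) = 1863 ⇒ lagging (phase φ = 89.6°).

PF = 0.007543 (lagging, φ = 89.6°)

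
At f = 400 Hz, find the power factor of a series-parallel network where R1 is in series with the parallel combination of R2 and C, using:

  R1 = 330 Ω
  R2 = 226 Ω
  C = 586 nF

Step 1 — Angular frequency: ω = 2π·f = 2π·400 = 2513 rad/s.
Step 2 — Component impedances:
  R1: Z = R = 330 Ω
  R2: Z = R = 226 Ω
  C: Z = 1/(jωC) = -j/(ω·C) = 0 - j679 Ω
Step 3 — Parallel branch: R2 || C = 1/(1/R2 + 1/C) = 203.5 - j67.72 Ω.
Step 4 — Series with R1: Z_total = R1 + (R2 || C) = 533.5 - j67.72 Ω = 537.7∠-7.2° Ω.
Step 5 — Power factor: PF = cos(φ) = Re(Z)/|Z| = 533.46/537.74 = 0.992.
Step 6 — Type: Im(Z) = -67.72 ⇒ leading (phase φ = -7.2°).

PF = 0.992 (leading, φ = -7.2°)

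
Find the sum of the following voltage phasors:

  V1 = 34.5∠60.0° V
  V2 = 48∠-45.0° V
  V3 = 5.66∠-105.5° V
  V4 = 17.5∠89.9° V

Step 1 — Convert each phasor to rectangular form:
  V1 = 34.5·(cos(60.0°) + j·sin(60.0°)) = 17.25 + j29.88 V
  V2 = 48·(cos(-45.0°) + j·sin(-45.0°)) = 33.94 - j33.94 V
  V3 = 5.66·(cos(-105.5°) + j·sin(-105.5°)) = -1.513 - j5.454 V
  V4 = 17.5·(cos(89.9°) + j·sin(89.9°)) = 0.03054 + j17.5 V
Step 2 — Sum components: V_total = 49.71 + j7.983 V.
Step 3 — Convert to polar: |V_total| = 50.35 V, ∠V_total = 9.1°.

V_total = 50.35∠9.1° V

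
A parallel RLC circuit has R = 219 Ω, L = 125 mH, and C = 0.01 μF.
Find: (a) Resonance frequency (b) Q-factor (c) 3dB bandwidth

Step 1 — Resonance: ω₀ = 1/√(LC) = 1/√(0.125·1e-08) = 2.828e+04 rad/s.
Step 2 — f₀ = ω₀/(2π) = 4502 Hz.
Step 3 — Parallel Q: Q = R/(ω₀L) = 219/(2.828e+04·0.125) = 0.06194.
Step 4 — Bandwidth: Δω = ω₀/Q = 4.566e+05 rad/s; BW = Δω/(2π) = 7.267e+04 Hz.

(a) f₀ = 4502 Hz  (b) Q = 0.06194  (c) BW = 7.267e+04 Hz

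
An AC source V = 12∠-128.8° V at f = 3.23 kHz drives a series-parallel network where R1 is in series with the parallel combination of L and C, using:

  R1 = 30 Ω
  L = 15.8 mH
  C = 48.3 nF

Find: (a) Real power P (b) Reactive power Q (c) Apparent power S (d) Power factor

Step 1 — Angular frequency: ω = 2π·f = 2π·3230 = 2.029e+04 rad/s.
Step 2 — Component impedances:
  R1: Z = R = 30 Ω
  L: Z = jωL = j·2.029e+04·0.0158 = 0 + j320.7 Ω
  C: Z = 1/(jωC) = -j/(ω·C) = 0 - j1020 Ω
Step 3 — Parallel branch: L || C = 1/(1/L + 1/C) = 0 + j467.6 Ω.
Step 4 — Series with R1: Z_total = R1 + (L || C) = 30 + j467.6 Ω = 468.6∠86.3° Ω.
Step 5 — Source phasor: V = 12∠-128.8° V = -7.519 - j9.352 V.
Step 6 — Current: I = V / Z = -0.02094 + j0.01474 A = 0.02561∠144.9° A.
Step 7 — Complex power: S = V·I* = 0.01967 + j0.3067 VA.
Step 8 — Real power: P = Re(S) = 0.01967 W.
Step 9 — Reactive power: Q = Im(S) = 0.3067 VAR.
Step 10 — Apparent power: |S| = 0.3073 VA.
Step 11 — Power factor: PF = P/|S| = 0.06402 (lagging).

(a) P = 0.01967 W  (b) Q = 0.3067 VAR  (c) S = 0.3073 VA  (d) PF = 0.06402 (lagging)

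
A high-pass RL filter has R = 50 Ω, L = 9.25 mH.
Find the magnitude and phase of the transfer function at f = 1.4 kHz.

Step 1 — Angular frequency: ω = 2π·1400 = 8796 rad/s.
Step 2 — Transfer function: H(jω) = jωL/(R + jωL).
Step 3 — Numerator jωL = j·81.37; denominator R + jωL = 50 + j81.37.
Step 4 — H = 0.7259 + j0.4461.
Step 5 — Magnitude: |H| = 0.852 (-1.4 dB); phase: φ = 31.6°.

|H| = 0.852 (-1.4 dB), φ = 31.6°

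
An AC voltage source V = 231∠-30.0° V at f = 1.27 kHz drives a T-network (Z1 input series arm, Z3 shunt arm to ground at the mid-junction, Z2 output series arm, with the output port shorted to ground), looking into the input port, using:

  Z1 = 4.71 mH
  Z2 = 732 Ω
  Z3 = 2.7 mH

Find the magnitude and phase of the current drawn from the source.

Step 1 — Angular frequency: ω = 2π·f = 2π·1270 = 7980 rad/s.
Step 2 — Component impedances:
  Z1: Z = jωL = j·7980·0.00471 = 0 + j37.58 Ω
  Z2: Z = R = 732 Ω
  Z3: Z = jωL = j·7980·0.0027 = 0 + j21.55 Ω
Step 3 — With the output port shorted to ground, the output series arm Z2 runs from the junction to ground; the shunt arm Z3 also runs from the junction to ground. They appear in parallel: Z3 || Z2 = 0.6336 + j21.53 Ω.
Step 4 — Series with input arm Z1: Z_in = Z1 + (Z3 || Z2) = 0.6336 + j59.11 Ω = 59.11∠89.4° Ω.
Step 5 — Source phasor: V = 231∠-30.0° V = 200.1 - j115.5 V.
Step 6 — Ohm's law: I = V / Z_total = (200.1 - j115.5) / (0.6336 + j59.11) = -1.917 - j3.405 A.
Step 7 — Convert to polar: |I| = 3.908 A, ∠I = -119.4°.

I = 3.908∠-119.4° A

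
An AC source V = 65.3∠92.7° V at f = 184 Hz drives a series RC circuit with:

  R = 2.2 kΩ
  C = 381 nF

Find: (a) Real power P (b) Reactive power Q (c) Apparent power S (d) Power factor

Step 1 — Angular frequency: ω = 2π·f = 2π·184 = 1156 rad/s.
Step 2 — Component impedances:
  R: Z = R = 2200 Ω
  C: Z = 1/(jωC) = -j/(ω·C) = 0 - j2270 Ω
Step 3 — Series combination: Z_total = R + C = 2200 - j2270 Ω = 3161∠-45.9° Ω.
Step 4 — Source phasor: V = 65.3∠92.7° V = -3.076 + j65.23 V.
Step 5 — Current: I = V / Z = -0.01549 + j0.01366 A = 0.02066∠138.6° A.
Step 6 — Complex power: S = V·I* = 0.9387 - j0.9686 VA.
Step 7 — Real power: P = Re(S) = 0.9387 W.
Step 8 — Reactive power: Q = Im(S) = -0.9686 VAR.
Step 9 — Apparent power: |S| = 1.349 VA.
Step 10 — Power factor: PF = P/|S| = 0.6959 (leading).

(a) P = 0.9387 W  (b) Q = -0.9686 VAR  (c) S = 1.349 VA  (d) PF = 0.6959 (leading)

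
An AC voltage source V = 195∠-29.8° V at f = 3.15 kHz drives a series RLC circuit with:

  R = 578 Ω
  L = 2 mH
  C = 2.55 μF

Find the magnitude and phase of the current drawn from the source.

Step 1 — Angular frequency: ω = 2π·f = 2π·3150 = 1.979e+04 rad/s.
Step 2 — Component impedances:
  R: Z = R = 578 Ω
  L: Z = jωL = j·1.979e+04·0.002 = 0 + j39.58 Ω
  C: Z = 1/(jωC) = -j/(ω·C) = 0 - j19.81 Ω
Step 3 — Series combination: Z_total = R + L + C = 578 + j19.77 Ω = 578.3∠2.0° Ω.
Step 4 — Source phasor: V = 195∠-29.8° V = 169.2 - j96.91 V.
Step 5 — Ohm's law: I = V / Z_total = (169.2 - j96.91) / (578 + j19.77) = 0.2867 - j0.1775 A.
Step 6 — Convert to polar: |I| = 0.3372 A, ∠I = -31.8°.

I = 0.3372∠-31.8° A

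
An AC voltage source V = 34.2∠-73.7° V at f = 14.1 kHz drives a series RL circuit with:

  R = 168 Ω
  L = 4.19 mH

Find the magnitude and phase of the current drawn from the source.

Step 1 — Angular frequency: ω = 2π·f = 2π·1.41e+04 = 8.859e+04 rad/s.
Step 2 — Component impedances:
  R: Z = R = 168 Ω
  L: Z = jωL = j·8.859e+04·0.00419 = 0 + j371.2 Ω
Step 3 — Series combination: Z_total = R + L = 168 + j371.2 Ω = 407.5∠65.6° Ω.
Step 4 — Source phasor: V = 34.2∠-73.7° V = 9.599 - j32.83 V.
Step 5 — Ohm's law: I = V / Z_total = (9.599 - j32.83) / (168 + j371.2) = -0.06368 - j0.05468 A.
Step 6 — Convert to polar: |I| = 0.08394 A, ∠I = -139.3°.

I = 0.08394∠-139.3° A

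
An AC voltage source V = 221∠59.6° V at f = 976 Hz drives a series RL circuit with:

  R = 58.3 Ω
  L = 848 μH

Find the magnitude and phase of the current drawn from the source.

Step 1 — Angular frequency: ω = 2π·f = 2π·976 = 6132 rad/s.
Step 2 — Component impedances:
  R: Z = R = 58.3 Ω
  L: Z = jωL = j·6132·0.000848 = 0 + j5.2 Ω
Step 3 — Series combination: Z_total = R + L = 58.3 + j5.2 Ω = 58.53∠5.1° Ω.
Step 4 — Source phasor: V = 221∠59.6° V = 111.8 + j190.6 V.
Step 5 — Ohm's law: I = V / Z_total = (111.8 + j190.6) / (58.3 + j5.2) = 2.192 + j3.074 A.
Step 6 — Convert to polar: |I| = 3.776 A, ∠I = 54.5°.

I = 3.776∠54.5° A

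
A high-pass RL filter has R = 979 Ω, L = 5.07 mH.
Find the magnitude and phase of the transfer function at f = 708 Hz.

Step 1 — Angular frequency: ω = 2π·708 = 4448 rad/s.
Step 2 — Transfer function: H(jω) = jωL/(R + jωL).
Step 3 — Numerator jωL = j·22.55; denominator R + jωL = 979 + j22.55.
Step 4 — H = 0.0005305 + j0.02303.
Step 5 — Magnitude: |H| = 0.02303 (-32.8 dB); phase: φ = 88.7°.

|H| = 0.02303 (-32.8 dB), φ = 88.7°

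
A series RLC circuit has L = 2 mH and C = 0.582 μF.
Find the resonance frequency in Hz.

Step 1 — Resonance condition Im(Z)=0 gives ω₀ = 1/√(LC).
Step 2 — ω₀ = 1/√(0.002·5.82e-07) = 2.931e+04 rad/s.
Step 3 — f₀ = ω₀/(2π) = 4665 Hz.

f₀ = 4665 Hz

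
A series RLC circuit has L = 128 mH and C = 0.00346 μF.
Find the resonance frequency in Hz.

Step 1 — Resonance condition Im(Z)=0 gives ω₀ = 1/√(LC).
Step 2 — ω₀ = 1/√(0.128·3.46e-09) = 4.752e+04 rad/s.
Step 3 — f₀ = ω₀/(2π) = 7563 Hz.

f₀ = 7563 Hz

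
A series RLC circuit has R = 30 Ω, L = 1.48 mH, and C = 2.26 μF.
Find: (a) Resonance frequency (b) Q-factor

Step 1 — Resonance condition Im(Z)=0 gives ω₀ = 1/√(LC).
Step 2 — ω₀ = 1/√(0.00148·2.26e-06) = 1.729e+04 rad/s.
Step 3 — f₀ = ω₀/(2π) = 2752 Hz.
Step 4 — Series Q: Q = ω₀L/R = 1.729e+04·0.00148/30 = 0.853.

(a) f₀ = 2752 Hz  (b) Q = 0.853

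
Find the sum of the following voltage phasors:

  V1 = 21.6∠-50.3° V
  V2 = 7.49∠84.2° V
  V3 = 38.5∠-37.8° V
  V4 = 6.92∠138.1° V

Step 1 — Convert each phasor to rectangular form:
  V1 = 21.6·(cos(-50.3°) + j·sin(-50.3°)) = 13.8 - j16.62 V
  V2 = 7.49·(cos(84.2°) + j·sin(84.2°)) = 0.7569 + j7.452 V
  V3 = 38.5·(cos(-37.8°) + j·sin(-37.8°)) = 30.42 - j23.6 V
  V4 = 6.92·(cos(138.1°) + j·sin(138.1°)) = -5.151 + j4.621 V
Step 2 — Sum components: V_total = 39.82 - j28.14 V.
Step 3 — Convert to polar: |V_total| = 48.76 V, ∠V_total = -35.2°.

V_total = 48.76∠-35.2° V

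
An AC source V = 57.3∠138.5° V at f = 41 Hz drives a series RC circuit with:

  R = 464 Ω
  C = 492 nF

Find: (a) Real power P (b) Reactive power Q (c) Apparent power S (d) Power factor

Step 1 — Angular frequency: ω = 2π·f = 2π·41 = 257.6 rad/s.
Step 2 — Component impedances:
  R: Z = R = 464 Ω
  C: Z = 1/(jωC) = -j/(ω·C) = 0 - j7890 Ω
Step 3 — Series combination: Z_total = R + C = 464 - j7890 Ω = 7904∠-86.6° Ω.
Step 4 — Source phasor: V = 57.3∠138.5° V = -42.92 + j37.97 V.
Step 5 — Current: I = V / Z = -0.005114 - j0.005138 A = 0.00725∠-134.9° A.
Step 6 — Complex power: S = V·I* = 0.02439 - j0.4147 VA.
Step 7 — Real power: P = Re(S) = 0.02439 W.
Step 8 — Reactive power: Q = Im(S) = -0.4147 VAR.
Step 9 — Apparent power: |S| = 0.4154 VA.
Step 10 — Power factor: PF = P/|S| = 0.05871 (leading).

(a) P = 0.02439 W  (b) Q = -0.4147 VAR  (c) S = 0.4154 VA  (d) PF = 0.05871 (leading)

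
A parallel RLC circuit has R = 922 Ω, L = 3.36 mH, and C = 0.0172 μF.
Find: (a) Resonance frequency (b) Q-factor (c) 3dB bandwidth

Step 1 — Resonance: ω₀ = 1/√(LC) = 1/√(0.00336·1.72e-08) = 1.315e+05 rad/s.
Step 2 — f₀ = ω₀/(2π) = 2.094e+04 Hz.
Step 3 — Parallel Q: Q = R/(ω₀L) = 922/(1.315e+05·0.00336) = 2.086.
Step 4 — Bandwidth: Δω = ω₀/Q = 6.306e+04 rad/s; BW = Δω/(2π) = 1.004e+04 Hz.

(a) f₀ = 2.094e+04 Hz  (b) Q = 2.086  (c) BW = 1.004e+04 Hz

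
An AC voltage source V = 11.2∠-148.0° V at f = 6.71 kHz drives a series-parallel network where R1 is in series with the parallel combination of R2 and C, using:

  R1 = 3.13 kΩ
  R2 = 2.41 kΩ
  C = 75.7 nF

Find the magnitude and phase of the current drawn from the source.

Step 1 — Angular frequency: ω = 2π·f = 2π·6710 = 4.216e+04 rad/s.
Step 2 — Component impedances:
  R1: Z = R = 3130 Ω
  R2: Z = R = 2410 Ω
  C: Z = 1/(jωC) = -j/(ω·C) = 0 - j313.3 Ω
Step 3 — Parallel branch: R2 || C = 1/(1/R2 + 1/C) = 40.06 - j308.1 Ω.
Step 4 — Series with R1: Z_total = R1 + (R2 || C) = 3170 - j308.1 Ω = 3185∠-5.6° Ω.
Step 5 — Source phasor: V = 11.2∠-148.0° V = -9.498 - j5.935 V.
Step 6 — Ohm's law: I = V / Z_total = (-9.498 - j5.935) / (3170 - j308.1) = -0.002788 - j0.002143 A.
Step 7 — Convert to polar: |I| = 0.003516 A, ∠I = -142.4°.

I = 0.003516∠-142.4° A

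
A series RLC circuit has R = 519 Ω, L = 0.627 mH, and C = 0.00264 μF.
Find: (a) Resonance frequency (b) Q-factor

Step 1 — Resonance condition Im(Z)=0 gives ω₀ = 1/√(LC).
Step 2 — ω₀ = 1/√(0.000627·2.64e-09) = 7.773e+05 rad/s.
Step 3 — f₀ = ω₀/(2π) = 1.237e+05 Hz.
Step 4 — Series Q: Q = ω₀L/R = 7.773e+05·0.000627/519 = 0.939.

(a) f₀ = 1.237e+05 Hz  (b) Q = 0.939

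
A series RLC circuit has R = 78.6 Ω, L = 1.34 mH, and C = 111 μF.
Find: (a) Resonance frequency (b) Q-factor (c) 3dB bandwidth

Step 1 — Resonance condition Im(Z)=0 gives ω₀ = 1/√(LC).
Step 2 — ω₀ = 1/√(0.00134·0.000111) = 2593 rad/s.
Step 3 — f₀ = ω₀/(2π) = 412.7 Hz.
Step 4 — Series Q: Q = ω₀L/R = 2593·0.00134/78.6 = 0.0442.
Step 5 — 3dB bandwidth: Δω = ω₀/Q = 5.866e+04 rad/s; BW = Δω/(2π) = 9336 Hz.

(a) f₀ = 412.7 Hz  (b) Q = 0.0442  (c) BW = 9336 Hz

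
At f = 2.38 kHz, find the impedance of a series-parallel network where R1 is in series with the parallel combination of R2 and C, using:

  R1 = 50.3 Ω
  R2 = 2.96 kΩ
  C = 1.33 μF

Step 1 — Angular frequency: ω = 2π·f = 2π·2380 = 1.495e+04 rad/s.
Step 2 — Component impedances:
  R1: Z = R = 50.3 Ω
  R2: Z = R = 2960 Ω
  C: Z = 1/(jωC) = -j/(ω·C) = 0 - j50.28 Ω
Step 3 — Parallel branch: R2 || C = 1/(1/R2 + 1/C) = 0.8538 - j50.27 Ω.
Step 4 — Series with R1: Z_total = R1 + (R2 || C) = 51.15 - j50.27 Ω = 71.72∠-44.5° Ω.

Z = 51.15 - j50.27 Ω = 71.72∠-44.5° Ω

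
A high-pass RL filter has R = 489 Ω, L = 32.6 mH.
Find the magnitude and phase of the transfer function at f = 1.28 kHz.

Step 1 — Angular frequency: ω = 2π·1280 = 8042 rad/s.
Step 2 — Transfer function: H(jω) = jωL/(R + jωL).
Step 3 — Numerator jωL = j·262.2; denominator R + jωL = 489 + j262.2.
Step 4 — H = 0.2233 + j0.4164.
Step 5 — Magnitude: |H| = 0.4725 (-6.5 dB); phase: φ = 61.8°.

|H| = 0.4725 (-6.5 dB), φ = 61.8°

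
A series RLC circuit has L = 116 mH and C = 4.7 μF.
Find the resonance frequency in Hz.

Step 1 — Resonance condition Im(Z)=0 gives ω₀ = 1/√(LC).
Step 2 — ω₀ = 1/√(0.116·4.7e-06) = 1354 rad/s.
Step 3 — f₀ = ω₀/(2π) = 215.5 Hz.

f₀ = 215.5 Hz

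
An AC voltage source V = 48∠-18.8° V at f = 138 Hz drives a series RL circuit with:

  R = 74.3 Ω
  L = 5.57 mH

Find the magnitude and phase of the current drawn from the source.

Step 1 — Angular frequency: ω = 2π·f = 2π·138 = 867.1 rad/s.
Step 2 — Component impedances:
  R: Z = R = 74.3 Ω
  L: Z = jωL = j·867.1·0.00557 = 0 + j4.83 Ω
Step 3 — Series combination: Z_total = R + L = 74.3 + j4.83 Ω = 74.46∠3.7° Ω.
Step 4 — Source phasor: V = 48∠-18.8° V = 45.44 - j15.47 V.
Step 5 — Ohm's law: I = V / Z_total = (45.44 - j15.47) / (74.3 + j4.83) = 0.5955 - j0.2469 A.
Step 6 — Convert to polar: |I| = 0.6447 A, ∠I = -22.5°.

I = 0.6447∠-22.5° A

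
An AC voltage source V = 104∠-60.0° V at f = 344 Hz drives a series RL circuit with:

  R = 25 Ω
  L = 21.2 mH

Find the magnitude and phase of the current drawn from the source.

Step 1 — Angular frequency: ω = 2π·f = 2π·344 = 2161 rad/s.
Step 2 — Component impedances:
  R: Z = R = 25 Ω
  L: Z = jωL = j·2161·0.0212 = 0 + j45.82 Ω
Step 3 — Series combination: Z_total = R + L = 25 + j45.82 Ω = 52.2∠61.4° Ω.
Step 4 — Source phasor: V = 104∠-60.0° V = 52 - j90.07 V.
Step 5 — Ohm's law: I = V / Z_total = (52 - j90.07) / (25 + j45.82) = -1.038 - j1.701 A.
Step 6 — Convert to polar: |I| = 1.992 A, ∠I = -121.4°.

I = 1.992∠-121.4° A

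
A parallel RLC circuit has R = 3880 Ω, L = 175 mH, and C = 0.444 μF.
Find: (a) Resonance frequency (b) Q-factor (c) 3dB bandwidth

Step 1 — Resonance: ω₀ = 1/√(LC) = 1/√(0.175·4.44e-07) = 3587 rad/s.
Step 2 — f₀ = ω₀/(2π) = 571 Hz.
Step 3 — Parallel Q: Q = R/(ω₀L) = 3880/(3587·0.175) = 6.18.
Step 4 — Bandwidth: Δω = ω₀/Q = 580.5 rad/s; BW = Δω/(2π) = 92.39 Hz.

(a) f₀ = 571 Hz  (b) Q = 6.18  (c) BW = 92.39 Hz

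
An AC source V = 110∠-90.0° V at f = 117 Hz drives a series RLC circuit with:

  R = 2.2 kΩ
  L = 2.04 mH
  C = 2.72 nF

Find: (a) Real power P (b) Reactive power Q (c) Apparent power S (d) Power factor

Step 1 — Angular frequency: ω = 2π·f = 2π·117 = 735.1 rad/s.
Step 2 — Component impedances:
  R: Z = R = 2200 Ω
  L: Z = jωL = j·735.1·0.00204 = 0 + j1.5 Ω
  C: Z = 1/(jωC) = -j/(ω·C) = 0 - j5.001e+05 Ω
Step 3 — Series combination: Z_total = R + L + C = 2200 - j5.001e+05 Ω = 5.001e+05∠-89.7° Ω.
Step 4 — Source phasor: V = 110∠-90.0° V = 0 - j110 V.
Step 5 — Current: I = V / Z = 0.0002199 - j9.676e-07 A = 0.00022∠-0.3° A.
Step 6 — Complex power: S = V·I* = 0.0001064 - j0.02419 VA.
Step 7 — Real power: P = Re(S) = 0.0001064 W.
Step 8 — Reactive power: Q = Im(S) = -0.02419 VAR.
Step 9 — Apparent power: |S| = 0.02419 VA.
Step 10 — Power factor: PF = P/|S| = 0.004399 (leading).

(a) P = 0.0001064 W  (b) Q = -0.02419 VAR  (c) S = 0.02419 VA  (d) PF = 0.004399 (leading)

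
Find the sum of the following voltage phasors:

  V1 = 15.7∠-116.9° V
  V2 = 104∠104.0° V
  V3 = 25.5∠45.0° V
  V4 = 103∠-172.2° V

Step 1 — Convert each phasor to rectangular form:
  V1 = 15.7·(cos(-116.9°) + j·sin(-116.9°)) = -7.103 - j14 V
  V2 = 104·(cos(104.0°) + j·sin(104.0°)) = -25.16 + j100.9 V
  V3 = 25.5·(cos(45.0°) + j·sin(45.0°)) = 18.03 + j18.03 V
  V4 = 103·(cos(-172.2°) + j·sin(-172.2°)) = -102 - j13.98 V
Step 2 — Sum components: V_total = -116.3 + j90.96 V.
Step 3 — Convert to polar: |V_total| = 147.6 V, ∠V_total = 142.0°.

V_total = 147.6∠142.0° V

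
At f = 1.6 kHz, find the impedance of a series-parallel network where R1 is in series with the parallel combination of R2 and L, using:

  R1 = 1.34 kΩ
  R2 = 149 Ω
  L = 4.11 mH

Step 1 — Angular frequency: ω = 2π·f = 2π·1600 = 1.005e+04 rad/s.
Step 2 — Component impedances:
  R1: Z = R = 1340 Ω
  R2: Z = R = 149 Ω
  L: Z = jωL = j·1.005e+04·0.00411 = 0 + j41.32 Ω
Step 3 — Parallel branch: R2 || L = 1/(1/R2 + 1/L) = 10.64 + j38.37 Ω.
Step 4 — Series with R1: Z_total = R1 + (R2 || L) = 1351 + j38.37 Ω = 1351∠1.6° Ω.

Z = 1351 + j38.37 Ω = 1351∠1.6° Ω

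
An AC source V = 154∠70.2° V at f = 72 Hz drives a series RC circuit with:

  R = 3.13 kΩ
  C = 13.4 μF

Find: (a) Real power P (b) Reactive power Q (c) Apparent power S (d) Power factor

Step 1 — Angular frequency: ω = 2π·f = 2π·72 = 452.4 rad/s.
Step 2 — Component impedances:
  R: Z = R = 3130 Ω
  C: Z = 1/(jωC) = -j/(ω·C) = 0 - j165 Ω
Step 3 — Series combination: Z_total = R + C = 3130 - j165 Ω = 3134∠-3.0° Ω.
Step 4 — Source phasor: V = 154∠70.2° V = 52.17 + j144.9 V.
Step 5 — Current: I = V / Z = 0.01419 + j0.04704 A = 0.04913∠73.2° A.
Step 6 — Complex power: S = V·I* = 7.556 - j0.3982 VA.
Step 7 — Real power: P = Re(S) = 7.556 W.
Step 8 — Reactive power: Q = Im(S) = -0.3982 VAR.
Step 9 — Apparent power: |S| = 7.566 VA.
Step 10 — Power factor: PF = P/|S| = 0.9986 (leading).

(a) P = 7.556 W  (b) Q = -0.3982 VAR  (c) S = 7.566 VA  (d) PF = 0.9986 (leading)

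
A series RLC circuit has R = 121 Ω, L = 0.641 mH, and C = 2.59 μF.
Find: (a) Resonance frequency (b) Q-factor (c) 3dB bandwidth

Step 1 — Resonance: ω₀ = 1/√(LC) = 1/√(0.000641·2.59e-06) = 2.454e+04 rad/s.
Step 2 — f₀ = ω₀/(2π) = 3906 Hz.
Step 3 — Series Q: Q = ω₀L/R = 2.454e+04·0.000641/121 = 0.13.
Step 4 — Bandwidth: Δω = ω₀/Q = 1.888e+05 rad/s; BW = Δω/(2π) = 3.004e+04 Hz.

(a) f₀ = 3906 Hz  (b) Q = 0.13  (c) BW = 3.004e+04 Hz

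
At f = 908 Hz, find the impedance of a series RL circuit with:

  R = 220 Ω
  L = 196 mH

Step 1 — Angular frequency: ω = 2π·f = 2π·908 = 5705 rad/s.
Step 2 — Component impedances:
  R: Z = R = 220 Ω
  L: Z = jωL = j·5705·0.196 = 0 + j1118 Ω
Step 3 — Series combination: Z_total = R + L = 220 + j1118 Ω = 1140∠78.9° Ω.

Z = 220 + j1118 Ω = 1140∠78.9° Ω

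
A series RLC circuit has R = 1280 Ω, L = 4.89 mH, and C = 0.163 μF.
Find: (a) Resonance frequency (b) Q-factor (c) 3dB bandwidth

Step 1 — Resonance: ω₀ = 1/√(LC) = 1/√(0.00489·1.63e-07) = 3.542e+04 rad/s.
Step 2 — f₀ = ω₀/(2π) = 5637 Hz.
Step 3 — Series Q: Q = ω₀L/R = 3.542e+04·0.00489/1280 = 0.1353.
Step 4 — Bandwidth: Δω = ω₀/Q = 2.618e+05 rad/s; BW = Δω/(2π) = 4.166e+04 Hz.

(a) f₀ = 5637 Hz  (b) Q = 0.1353  (c) BW = 4.166e+04 Hz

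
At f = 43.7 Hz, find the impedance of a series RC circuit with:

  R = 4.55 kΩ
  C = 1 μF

Step 1 — Angular frequency: ω = 2π·f = 2π·43.7 = 274.6 rad/s.
Step 2 — Component impedances:
  R: Z = R = 4550 Ω
  C: Z = 1/(jωC) = -j/(ω·C) = 0 - j3642 Ω
Step 3 — Series combination: Z_total = R + C = 4550 - j3642 Ω = 5828∠-38.7° Ω.

Z = 4550 - j3642 Ω = 5828∠-38.7° Ω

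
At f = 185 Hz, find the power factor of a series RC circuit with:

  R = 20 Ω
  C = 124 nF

Step 1 — Angular frequency: ω = 2π·f = 2π·185 = 1162 rad/s.
Step 2 — Component impedances:
  R: Z = R = 20 Ω
  C: Z = 1/(jωC) = -j/(ω·C) = 0 - j6938 Ω
Step 3 — Series combination: Z_total = R + C = 20 - j6938 Ω = 6938∠-89.8° Ω.
Step 4 — Power factor: PF = cos(φ) = Re(Z)/|Z| = 20/6938 = 0.002883.
Step 5 — Type: Im(Z) = -6938 ⇒ leading (phase φ = -89.8°).

PF = 0.002883 (leading, φ = -89.8°)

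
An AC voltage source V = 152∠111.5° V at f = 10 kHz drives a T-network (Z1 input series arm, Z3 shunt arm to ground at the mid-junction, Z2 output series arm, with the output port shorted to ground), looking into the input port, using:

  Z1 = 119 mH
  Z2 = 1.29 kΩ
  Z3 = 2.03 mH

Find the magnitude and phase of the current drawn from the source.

Step 1 — Angular frequency: ω = 2π·f = 2π·1e+04 = 6.283e+04 rad/s.
Step 2 — Component impedances:
  Z1: Z = jωL = j·6.283e+04·0.119 = 0 + j7477 Ω
  Z2: Z = R = 1290 Ω
  Z3: Z = jωL = j·6.283e+04·0.00203 = 0 + j127.5 Ω
Step 3 — With the output port shorted to ground, the output series arm Z2 runs from the junction to ground; the shunt arm Z3 also runs from the junction to ground. They appear in parallel: Z3 || Z2 = 12.49 + j126.3 Ω.
Step 4 — Series with input arm Z1: Z_in = Z1 + (Z3 || Z2) = 12.49 + j7603 Ω = 7603∠89.9° Ω.
Step 5 — Source phasor: V = 152∠111.5° V = -55.71 + j141.4 V.
Step 6 — Ohm's law: I = V / Z_total = (-55.71 + j141.4) / (12.49 + j7603) = 0.01859 + j0.007357 A.
Step 7 — Convert to polar: |I| = 0.01999 A, ∠I = 21.6°.

I = 0.01999∠21.6° A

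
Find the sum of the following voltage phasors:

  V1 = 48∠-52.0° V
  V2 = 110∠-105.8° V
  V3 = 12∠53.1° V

Step 1 — Convert each phasor to rectangular form:
  V1 = 48·(cos(-52.0°) + j·sin(-52.0°)) = 29.55 - j37.82 V
  V2 = 110·(cos(-105.8°) + j·sin(-105.8°)) = -29.95 - j105.8 V
  V3 = 12·(cos(53.1°) + j·sin(53.1°)) = 7.205 + j9.596 V
Step 2 — Sum components: V_total = 6.806 - j134.1 V.
Step 3 — Convert to polar: |V_total| = 134.2 V, ∠V_total = -87.1°.

V_total = 134.2∠-87.1° V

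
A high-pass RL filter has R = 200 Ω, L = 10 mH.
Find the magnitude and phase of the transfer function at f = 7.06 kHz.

Step 1 — Angular frequency: ω = 2π·7060 = 4.436e+04 rad/s.
Step 2 — Transfer function: H(jω) = jωL/(R + jωL).
Step 3 — Numerator jωL = j·443.6; denominator R + jωL = 200 + j443.6.
Step 4 — H = 0.8311 + j0.3747.
Step 5 — Magnitude: |H| = 0.9116 (-0.8 dB); phase: φ = 24.3°.

|H| = 0.9116 (-0.8 dB), φ = 24.3°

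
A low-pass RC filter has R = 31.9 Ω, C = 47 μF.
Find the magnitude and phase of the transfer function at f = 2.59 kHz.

Step 1 — Angular frequency: ω = 2π·2590 = 1.627e+04 rad/s.
Step 2 — Transfer function: H(jω) = 1/(1 + jωRC).
Step 3 — Denominator: 1 + jωRC = 1 + j·1.627e+04·31.9·4.7e-05 = 1 + j24.4.
Step 4 — H = 0.001677 - j0.04092.
Step 5 — Magnitude: |H| = 0.04095 (-27.8 dB); phase: φ = -87.7°.

|H| = 0.04095 (-27.8 dB), φ = -87.7°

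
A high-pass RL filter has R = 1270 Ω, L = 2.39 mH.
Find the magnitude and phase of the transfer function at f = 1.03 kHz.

Step 1 — Angular frequency: ω = 2π·1030 = 6472 rad/s.
Step 2 — Transfer function: H(jω) = jωL/(R + jωL).
Step 3 — Numerator jωL = j·15.47; denominator R + jωL = 1270 + j15.47.
Step 4 — H = 0.0001483 + j0.01218.
Step 5 — Magnitude: |H| = 0.01218 (-38.3 dB); phase: φ = 89.3°.

|H| = 0.01218 (-38.3 dB), φ = 89.3°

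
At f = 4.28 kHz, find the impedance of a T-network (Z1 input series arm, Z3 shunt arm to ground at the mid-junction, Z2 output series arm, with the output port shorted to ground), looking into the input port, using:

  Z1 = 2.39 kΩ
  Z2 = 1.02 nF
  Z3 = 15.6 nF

Step 1 — Angular frequency: ω = 2π·f = 2π·4280 = 2.689e+04 rad/s.
Step 2 — Component impedances:
  Z1: Z = R = 2390 Ω
  Z2: Z = 1/(jωC) = -j/(ω·C) = 0 - j3.646e+04 Ω
  Z3: Z = 1/(jωC) = -j/(ω·C) = 0 - j2384 Ω
Step 3 — With the output port shorted to ground, the output series arm Z2 runs from the junction to ground; the shunt arm Z3 also runs from the junction to ground. They appear in parallel: Z3 || Z2 = 0 - j2237 Ω.
Step 4 — Series with input arm Z1: Z_in = Z1 + (Z3 || Z2) = 2390 - j2237 Ω = 3274∠-43.1° Ω.

Z = 2390 - j2237 Ω = 3274∠-43.1° Ω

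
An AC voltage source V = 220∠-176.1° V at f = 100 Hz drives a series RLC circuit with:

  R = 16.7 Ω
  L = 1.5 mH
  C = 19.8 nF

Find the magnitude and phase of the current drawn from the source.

Step 1 — Angular frequency: ω = 2π·f = 2π·100 = 628.3 rad/s.
Step 2 — Component impedances:
  R: Z = R = 16.7 Ω
  L: Z = jωL = j·628.3·0.0015 = 0 + j0.9425 Ω
  C: Z = 1/(jωC) = -j/(ω·C) = 0 - j8.038e+04 Ω
Step 3 — Series combination: Z_total = R + L + C = 16.7 - j8.038e+04 Ω = 8.038e+04∠-90.0° Ω.
Step 4 — Source phasor: V = 220∠-176.1° V = -219.5 - j14.96 V.
Step 5 — Ohm's law: I = V / Z_total = (-219.5 - j14.96) / (16.7 - j8.038e+04) = 0.0001856 - j0.002731 A.
Step 6 — Convert to polar: |I| = 0.002737 A, ∠I = -86.1°.

I = 0.002737∠-86.1° A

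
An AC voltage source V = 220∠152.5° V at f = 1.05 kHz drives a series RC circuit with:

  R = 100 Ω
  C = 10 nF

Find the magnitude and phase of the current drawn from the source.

Step 1 — Angular frequency: ω = 2π·f = 2π·1050 = 6597 rad/s.
Step 2 — Component impedances:
  R: Z = R = 100 Ω
  C: Z = 1/(jωC) = -j/(ω·C) = 0 - j1.516e+04 Ω
Step 3 — Series combination: Z_total = R + C = 100 - j1.516e+04 Ω = 1.516e+04∠-89.6° Ω.
Step 4 — Source phasor: V = 220∠152.5° V = -195.1 + j101.6 V.
Step 5 — Ohm's law: I = V / Z_total = (-195.1 + j101.6) / (100 - j1.516e+04) = -0.006787 - j0.01283 A.
Step 6 — Convert to polar: |I| = 0.01451 A, ∠I = -117.9°.

I = 0.01451∠-117.9° A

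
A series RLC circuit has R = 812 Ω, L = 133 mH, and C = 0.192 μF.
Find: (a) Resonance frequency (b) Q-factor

Step 1 — Resonance condition Im(Z)=0 gives ω₀ = 1/√(LC).
Step 2 — ω₀ = 1/√(0.133·1.92e-07) = 6258 rad/s.
Step 3 — f₀ = ω₀/(2π) = 996 Hz.
Step 4 — Series Q: Q = ω₀L/R = 6258·0.133/812 = 1.025.

(a) f₀ = 996 Hz  (b) Q = 1.025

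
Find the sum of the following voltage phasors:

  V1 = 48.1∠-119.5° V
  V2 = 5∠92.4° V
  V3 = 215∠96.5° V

Step 1 — Convert each phasor to rectangular form:
  V1 = 48.1·(cos(-119.5°) + j·sin(-119.5°)) = -23.69 - j41.86 V
  V2 = 5·(cos(92.4°) + j·sin(92.4°)) = -0.2094 + j4.996 V
  V3 = 215·(cos(96.5°) + j·sin(96.5°)) = -24.34 + j213.6 V
Step 2 — Sum components: V_total = -48.23 + j176.7 V.
Step 3 — Convert to polar: |V_total| = 183.2 V, ∠V_total = 105.3°.

V_total = 183.2∠105.3° V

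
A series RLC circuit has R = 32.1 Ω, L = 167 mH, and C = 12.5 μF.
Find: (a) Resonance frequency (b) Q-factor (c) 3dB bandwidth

Step 1 — Resonance: ω₀ = 1/√(LC) = 1/√(0.167·1.25e-05) = 692.1 rad/s.
Step 2 — f₀ = ω₀/(2π) = 110.2 Hz.
Step 3 — Series Q: Q = ω₀L/R = 692.1·0.167/32.1 = 3.601.
Step 4 — Bandwidth: Δω = ω₀/Q = 192.2 rad/s; BW = Δω/(2π) = 30.59 Hz.

(a) f₀ = 110.2 Hz  (b) Q = 3.601  (c) BW = 30.59 Hz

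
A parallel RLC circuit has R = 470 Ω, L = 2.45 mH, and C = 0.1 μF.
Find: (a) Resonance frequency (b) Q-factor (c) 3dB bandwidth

Step 1 — Resonance: ω₀ = 1/√(LC) = 1/√(0.00245·1e-07) = 6.389e+04 rad/s.
Step 2 — f₀ = ω₀/(2π) = 1.017e+04 Hz.
Step 3 — Parallel Q: Q = R/(ω₀L) = 470/(6.389e+04·0.00245) = 3.003.
Step 4 — Bandwidth: Δω = ω₀/Q = 2.128e+04 rad/s; BW = Δω/(2π) = 3386 Hz.

(a) f₀ = 1.017e+04 Hz  (b) Q = 3.003  (c) BW = 3386 Hz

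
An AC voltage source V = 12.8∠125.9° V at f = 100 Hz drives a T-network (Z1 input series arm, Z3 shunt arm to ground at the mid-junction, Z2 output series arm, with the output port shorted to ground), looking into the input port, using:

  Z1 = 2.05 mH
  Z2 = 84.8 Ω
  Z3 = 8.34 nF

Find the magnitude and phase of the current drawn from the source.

Step 1 — Angular frequency: ω = 2π·f = 2π·100 = 628.3 rad/s.
Step 2 — Component impedances:
  Z1: Z = jωL = j·628.3·0.00205 = 0 + j1.288 Ω
  Z2: Z = R = 84.8 Ω
  Z3: Z = 1/(jωC) = -j/(ω·C) = 0 - j1.908e+05 Ω
Step 3 — With the output port shorted to ground, the output series arm Z2 runs from the junction to ground; the shunt arm Z3 also runs from the junction to ground. They appear in parallel: Z3 || Z2 = 84.8 - j0.03768 Ω.
Step 4 — Series with input arm Z1: Z_in = Z1 + (Z3 || Z2) = 84.8 + j1.25 Ω = 84.81∠0.8° Ω.
Step 5 — Source phasor: V = 12.8∠125.9° V = -7.506 + j10.37 V.
Step 6 — Ohm's law: I = V / Z_total = (-7.506 + j10.37) / (84.8 + j1.25) = -0.08669 + j0.1235 A.
Step 7 — Convert to polar: |I| = 0.1509 A, ∠I = 125.1°.

I = 0.1509∠125.1° A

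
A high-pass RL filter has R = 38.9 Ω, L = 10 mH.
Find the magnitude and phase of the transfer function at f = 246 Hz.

Step 1 — Angular frequency: ω = 2π·246 = 1546 rad/s.
Step 2 — Transfer function: H(jω) = jωL/(R + jωL).
Step 3 — Numerator jωL = j·15.46; denominator R + jωL = 38.9 + j15.46.
Step 4 — H = 0.1364 + j0.3432.
Step 5 — Magnitude: |H| = 0.3693 (-8.7 dB); phase: φ = 68.3°.

|H| = 0.3693 (-8.7 dB), φ = 68.3°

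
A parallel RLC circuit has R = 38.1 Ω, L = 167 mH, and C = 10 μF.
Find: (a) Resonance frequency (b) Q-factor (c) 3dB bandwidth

Step 1 — Resonance: ω₀ = 1/√(LC) = 1/√(0.167·1e-05) = 773.8 rad/s.
Step 2 — f₀ = ω₀/(2π) = 123.2 Hz.
Step 3 — Parallel Q: Q = R/(ω₀L) = 38.1/(773.8·0.167) = 0.2948.
Step 4 — Bandwidth: Δω = ω₀/Q = 2625 rad/s; BW = Δω/(2π) = 417.7 Hz.

(a) f₀ = 123.2 Hz  (b) Q = 0.2948  (c) BW = 417.7 Hz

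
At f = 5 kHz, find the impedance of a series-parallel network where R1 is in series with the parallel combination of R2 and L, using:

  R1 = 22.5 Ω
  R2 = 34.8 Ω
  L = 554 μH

Step 1 — Angular frequency: ω = 2π·f = 2π·5000 = 3.142e+04 rad/s.
Step 2 — Component impedances:
  R1: Z = R = 22.5 Ω
  R2: Z = R = 34.8 Ω
  L: Z = jωL = j·3.142e+04·0.000554 = 0 + j17.4 Ω
Step 3 — Parallel branch: R2 || L = 1/(1/R2 + 1/L) = 6.963 + j13.92 Ω.
Step 4 — Series with R1: Z_total = R1 + (R2 || L) = 29.46 + j13.92 Ω = 32.59∠25.3° Ω.

Z = 29.46 + j13.92 Ω = 32.59∠25.3° Ω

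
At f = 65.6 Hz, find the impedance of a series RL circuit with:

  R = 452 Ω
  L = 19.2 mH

Step 1 — Angular frequency: ω = 2π·f = 2π·65.6 = 412.2 rad/s.
Step 2 — Component impedances:
  R: Z = R = 452 Ω
  L: Z = jωL = j·412.2·0.0192 = 0 + j7.914 Ω
Step 3 — Series combination: Z_total = R + L = 452 + j7.914 Ω = 452.1∠1.0° Ω.

Z = 452 + j7.914 Ω = 452.1∠1.0° Ω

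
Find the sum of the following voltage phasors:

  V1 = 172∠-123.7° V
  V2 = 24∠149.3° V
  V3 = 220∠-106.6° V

Step 1 — Convert each phasor to rectangular form:
  V1 = 172·(cos(-123.7°) + j·sin(-123.7°)) = -95.43 - j143.1 V
  V2 = 24·(cos(149.3°) + j·sin(149.3°)) = -20.64 + j12.25 V
  V3 = 220·(cos(-106.6°) + j·sin(-106.6°)) = -62.85 - j210.8 V
Step 2 — Sum components: V_total = -178.9 - j341.7 V.
Step 3 — Convert to polar: |V_total| = 385.7 V, ∠V_total = -117.6°.

V_total = 385.7∠-117.6° V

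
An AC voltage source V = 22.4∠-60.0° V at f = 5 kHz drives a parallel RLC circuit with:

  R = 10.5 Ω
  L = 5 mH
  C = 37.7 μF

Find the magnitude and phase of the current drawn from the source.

Step 1 — Angular frequency: ω = 2π·f = 2π·5000 = 3.142e+04 rad/s.
Step 2 — Component impedances:
  R: Z = R = 10.5 Ω
  L: Z = jωL = j·3.142e+04·0.005 = 0 + j157.1 Ω
  C: Z = 1/(jωC) = -j/(ω·C) = 0 - j0.8443 Ω
Step 3 — Parallel combination: 1/Z_total = 1/R + 1/L + 1/C; Z_total = 0.06818 - j0.8434 Ω = 0.8461∠-85.4° Ω.
Step 4 — Source phasor: V = 22.4∠-60.0° V = 11.2 - j19.4 V.
Step 5 — Ohm's law: I = V / Z_total = (11.2 - j19.4) / (0.06818 - j0.8434) = 23.92 + j11.35 A.
Step 6 — Convert to polar: |I| = 26.47 A, ∠I = 25.4°.

I = 26.47∠25.4° A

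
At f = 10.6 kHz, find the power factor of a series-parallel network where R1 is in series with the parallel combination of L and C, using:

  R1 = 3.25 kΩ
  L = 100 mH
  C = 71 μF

Step 1 — Angular frequency: ω = 2π·f = 2π·1.06e+04 = 6.66e+04 rad/s.
Step 2 — Component impedances:
  R1: Z = R = 3250 Ω
  L: Z = jωL = j·6.66e+04·0.1 = 0 + j6660 Ω
  C: Z = 1/(jωC) = -j/(ω·C) = 0 - j0.2115 Ω
Step 3 — Parallel branch: L || C = 1/(1/L + 1/C) = 0 - j0.2115 Ω.
Step 4 — Series with R1: Z_total = R1 + (L || C) = 3250 - j0.2115 Ω = 3250∠-0.0° Ω.
Step 5 — Power factor: PF = cos(φ) = Re(Z)/|Z| = 3250/3250 = 1.
Step 6 — Type: Im(Z) = -0.2115 ⇒ leading (phase φ = -0.0°).

PF = 1 (leading, φ = -0.0°)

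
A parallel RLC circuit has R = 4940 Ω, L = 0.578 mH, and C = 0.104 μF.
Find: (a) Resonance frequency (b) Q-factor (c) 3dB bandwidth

Step 1 — Resonance: ω₀ = 1/√(LC) = 1/√(0.000578·1.04e-07) = 1.29e+05 rad/s.
Step 2 — f₀ = ω₀/(2π) = 2.053e+04 Hz.
Step 3 — Parallel Q: Q = R/(ω₀L) = 4940/(1.29e+05·0.000578) = 66.26.
Step 4 — Bandwidth: Δω = ω₀/Q = 1946 rad/s; BW = Δω/(2π) = 309.8 Hz.

(a) f₀ = 2.053e+04 Hz  (b) Q = 66.26  (c) BW = 309.8 Hz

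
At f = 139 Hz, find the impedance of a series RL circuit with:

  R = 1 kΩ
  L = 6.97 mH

Step 1 — Angular frequency: ω = 2π·f = 2π·139 = 873.4 rad/s.
Step 2 — Component impedances:
  R: Z = R = 1000 Ω
  L: Z = jωL = j·873.4·0.00697 = 0 + j6.087 Ω
Step 3 — Series combination: Z_total = R + L = 1000 + j6.087 Ω = 1000∠0.3° Ω.

Z = 1000 + j6.087 Ω = 1000∠0.3° Ω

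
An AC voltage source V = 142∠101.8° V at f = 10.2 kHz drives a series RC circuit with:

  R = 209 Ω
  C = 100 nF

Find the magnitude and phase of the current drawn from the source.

Step 1 — Angular frequency: ω = 2π·f = 2π·1.02e+04 = 6.409e+04 rad/s.
Step 2 — Component impedances:
  R: Z = R = 209 Ω
  C: Z = 1/(jωC) = -j/(ω·C) = 0 - j156 Ω
Step 3 — Series combination: Z_total = R + C = 209 - j156 Ω = 260.8∠-36.7° Ω.
Step 4 — Source phasor: V = 142∠101.8° V = -29.04 + j139 V.
Step 5 — Ohm's law: I = V / Z_total = (-29.04 + j139) / (209 - j156) = -0.408 + j0.3604 A.
Step 6 — Convert to polar: |I| = 0.5444 A, ∠I = 138.5°.

I = 0.5444∠138.5° A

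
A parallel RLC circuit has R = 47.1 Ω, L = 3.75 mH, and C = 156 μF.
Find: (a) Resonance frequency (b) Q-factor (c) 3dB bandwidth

Step 1 — Resonance: ω₀ = 1/√(LC) = 1/√(0.00375·0.000156) = 1307 rad/s.
Step 2 — f₀ = ω₀/(2π) = 208.1 Hz.
Step 3 — Parallel Q: Q = R/(ω₀L) = 47.1/(1307·0.00375) = 9.607.
Step 4 — Bandwidth: Δω = ω₀/Q = 136.1 rad/s; BW = Δω/(2π) = 21.66 Hz.

(a) f₀ = 208.1 Hz  (b) Q = 9.607  (c) BW = 21.66 Hz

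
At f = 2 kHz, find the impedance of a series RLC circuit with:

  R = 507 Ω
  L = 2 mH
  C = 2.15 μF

Step 1 — Angular frequency: ω = 2π·f = 2π·2000 = 1.257e+04 rad/s.
Step 2 — Component impedances:
  R: Z = R = 507 Ω
  L: Z = jωL = j·1.257e+04·0.002 = 0 + j25.13 Ω
  C: Z = 1/(jωC) = -j/(ω·C) = 0 - j37.01 Ω
Step 3 — Series combination: Z_total = R + L + C = 507 - j11.88 Ω = 507.1∠-1.3° Ω.

Z = 507 - j11.88 Ω = 507.1∠-1.3° Ω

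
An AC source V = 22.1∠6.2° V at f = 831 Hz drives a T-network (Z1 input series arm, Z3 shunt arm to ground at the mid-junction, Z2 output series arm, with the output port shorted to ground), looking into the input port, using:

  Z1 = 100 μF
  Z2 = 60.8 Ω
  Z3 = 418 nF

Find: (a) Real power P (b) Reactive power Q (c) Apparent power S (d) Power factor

Step 1 — Angular frequency: ω = 2π·f = 2π·831 = 5221 rad/s.
Step 2 — Component impedances:
  Z1: Z = 1/(jωC) = -j/(ω·C) = 0 - j1.915 Ω
  Z2: Z = R = 60.8 Ω
  Z3: Z = 1/(jωC) = -j/(ω·C) = 0 - j458.2 Ω
Step 3 — With the output port shorted to ground, the output series arm Z2 runs from the junction to ground; the shunt arm Z3 also runs from the junction to ground. They appear in parallel: Z3 || Z2 = 59.75 - j7.928 Ω.
Step 4 — Series with input arm Z1: Z_in = Z1 + (Z3 || Z2) = 59.75 - j9.844 Ω = 60.55∠-9.4° Ω.
Step 5 — Source phasor: V = 22.1∠6.2° V = 21.97 + j2.387 V.
Step 6 — Current: I = V / Z = 0.3516 + j0.09787 A = 0.365∠15.6° A.
Step 7 — Complex power: S = V·I* = 7.958 - j1.311 VA.
Step 8 — Real power: P = Re(S) = 7.958 W.
Step 9 — Reactive power: Q = Im(S) = -1.311 VAR.
Step 10 — Apparent power: |S| = 8.066 VA.
Step 11 — Power factor: PF = P/|S| = 0.9867 (leading).

(a) P = 7.958 W  (b) Q = -1.311 VAR  (c) S = 8.066 VA  (d) PF = 0.9867 (leading)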